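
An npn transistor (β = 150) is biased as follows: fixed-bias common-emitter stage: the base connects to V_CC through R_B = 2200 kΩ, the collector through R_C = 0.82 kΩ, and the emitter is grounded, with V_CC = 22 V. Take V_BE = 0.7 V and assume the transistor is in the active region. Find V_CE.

Base loop: V_CC = I_B·R_B + V_BE, so I_B = (22 − 0.7)/2200 kΩ = 0.00968 mA.
In the active region I_C = β·I_B = 150 × 0.00968 = 1.45 mA.
Collector loop: V_CE = V_CC − I_C·R_C = 22 − 1.45×0.82 = 20.8 V.
Since V_CE = 20.8 V > V_CE(sat) ≈ 0.2 V, the transistor is in the active region as assumed.

V_CE ≈ 21 V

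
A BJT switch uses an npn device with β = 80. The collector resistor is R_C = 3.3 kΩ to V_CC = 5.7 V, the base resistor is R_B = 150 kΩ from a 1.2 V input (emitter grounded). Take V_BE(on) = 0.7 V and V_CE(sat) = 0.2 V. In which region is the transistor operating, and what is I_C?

active; I_C ≈ 0.27 mA

Assume active. Base-emitter loop: I_B = (V_BB − V_BE)/R_B = (1.2 − 0.7)/150 = 0.00333 mA.
I_C = β·I_B = 80×0.00333 = 0.267 mA.
V_CE = V_CC − I_C·R_C = 5.7 − 0.267×3.3 = 4.82 V > V_CE(sat), so the active-region assumption holds.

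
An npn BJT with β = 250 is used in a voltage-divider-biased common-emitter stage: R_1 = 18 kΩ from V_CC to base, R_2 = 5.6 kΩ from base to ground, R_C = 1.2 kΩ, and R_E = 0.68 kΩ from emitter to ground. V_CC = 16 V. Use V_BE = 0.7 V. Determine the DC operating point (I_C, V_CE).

I_C ≈ 4.4 mA, V_CE ≈ 7.7 V

Thevenize the base divider: V_Th = V_CC·R_2/(R_1+R_2) = 16×5.6/23.6 = 3.8 V, R_Th = R_1‖R_2 = 4.27 kΩ.
Base-emitter loop: V_Th = I_B·R_Th + V_BE + (β+1)I_B·R_E, so I_B = (3.8 − 0.7) / (4.27 + 251×0.68) = 0.0177 mA.
I_C = β·I_B = 250×0.0177 = 4.42 mA, and I_E = (β+1)I_B = 4.44 mA.
V_CE = V_CC − I_C·R_C − I_E·R_E = 16 − 4.42×1.2 − 4.44×0.68 = 7.67 V.
V_CE = 7.67 V > 0.2 V confirms active-region operation.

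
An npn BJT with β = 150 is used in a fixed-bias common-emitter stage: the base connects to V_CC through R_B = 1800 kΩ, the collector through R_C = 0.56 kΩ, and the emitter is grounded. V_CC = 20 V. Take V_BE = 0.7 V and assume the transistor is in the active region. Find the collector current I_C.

I_C ≈ 1.6 mA

Base loop: V_CC = I_B·R_B + V_BE, so I_B = (20 − 0.7)/1800 kΩ = 0.0107 mA.
In the active region I_C = β·I_B = 150 × 0.0107 = 1.61 mA.
Collector loop: V_CE = V_CC − I_C·R_C = 20 − 1.61×0.56 = 19.1 V.
Since V_CE = 19.1 V > V_CE(sat) ≈ 0.2 V, the transistor is in the active region as assumed.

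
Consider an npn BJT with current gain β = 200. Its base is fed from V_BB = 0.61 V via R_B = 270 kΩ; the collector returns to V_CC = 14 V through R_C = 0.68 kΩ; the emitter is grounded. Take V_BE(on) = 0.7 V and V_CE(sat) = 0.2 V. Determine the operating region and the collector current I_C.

V_BB = 0.61 V ≤ V_BE(on) = 0.7 V, so the base-emitter junction is not forward biased.
The transistor is in cutoff: I_B = I_C = 0.

cutoff; I_C ≈ 0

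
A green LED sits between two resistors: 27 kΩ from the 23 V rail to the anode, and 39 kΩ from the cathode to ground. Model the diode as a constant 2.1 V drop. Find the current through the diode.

I ≈ 0.32 mA

The two resistors are in series with the diode, so KVL gives 23 = I·27 + 2.1 + I·39.
I = (23 − 2.1) / (27 + 39) kΩ = 20.9 / 66 = 0.317 mA.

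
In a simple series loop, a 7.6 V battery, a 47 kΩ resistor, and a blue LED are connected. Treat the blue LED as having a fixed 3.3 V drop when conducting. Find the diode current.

I ≈ 0.091 mA

KVL around the loop: 7.6 = V_D + I·R = 3.3 + I × 47 kΩ.
So I = (7.6 − 3.3) / 47 kΩ = 4.3 / 47 = 0.0915 mA.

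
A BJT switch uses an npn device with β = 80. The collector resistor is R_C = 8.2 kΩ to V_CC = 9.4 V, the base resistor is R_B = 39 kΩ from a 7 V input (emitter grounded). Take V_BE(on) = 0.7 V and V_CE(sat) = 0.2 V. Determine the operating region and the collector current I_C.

saturation; I_C ≈ 1.1 mA

Assume active: I_B = (7 − 0.7)/39 = 0.162 mA, giving I_C = β·I_B = 12.9 mA.
But then V_CE = 9.4 − 12.9×8.2 = -96.6 V < V_CE(sat) = 0.2 V — impossible in the active region.
So the transistor is saturated. With V_CE = 0.2 V, I_C = (V_CC − 0.2)/R_C = 9.2/8.2 = 1.12 mA.
Check: β·I_B = 12.9 mA > I_C = 1.12 mA, confirming saturation.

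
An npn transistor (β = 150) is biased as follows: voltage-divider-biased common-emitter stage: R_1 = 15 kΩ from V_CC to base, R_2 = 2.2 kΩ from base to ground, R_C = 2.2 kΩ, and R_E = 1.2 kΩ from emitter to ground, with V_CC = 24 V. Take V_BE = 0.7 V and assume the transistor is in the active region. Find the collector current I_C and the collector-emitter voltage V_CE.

Thevenize the base divider: V_Th = V_CC·R_2/(R_1+R_2) = 24×2.2/17.2 = 3.07 V, R_Th = R_1‖R_2 = 1.92 kΩ.
Base-emitter loop: V_Th = I_B·R_Th + V_BE + (β+1)I_B·R_E, so I_B = (3.07 − 0.7) / (1.92 + 151×1.2) = 0.0129 mA.
I_C = β·I_B = 150×0.0129 = 1.94 mA, and I_E = (β+1)I_B = 1.95 mA.
V_CE = V_CC − I_C·R_C − I_E·R_E = 24 − 1.94×2.2 − 1.95×1.2 = 17.4 V.
V_CE = 17.4 V > 0.2 V confirms active-region operation.

I_C ≈ 1.9 mA, V_CE ≈ 17 V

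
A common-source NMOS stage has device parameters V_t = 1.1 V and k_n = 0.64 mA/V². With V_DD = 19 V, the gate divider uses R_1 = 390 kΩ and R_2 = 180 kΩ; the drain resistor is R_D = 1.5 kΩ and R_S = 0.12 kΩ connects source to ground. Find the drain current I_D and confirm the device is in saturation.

I_D ≈ 5.7 mA

V_G = V_DD·R_2/(R_1+R_2) = 19×180/570 = 6 V.
Assume saturation: I_D = (k_n/2)(V_GS − V_t)² with V_GS = V_G − I_D·R_S = 6 − 0.12·I_D.
Substituting gives 0.00461·I_D² − 1.38·I_D + 7.68 = 0, with roots I_D = 5.69 or 293 mA.
The root I_D = 293 mA gives V_GS = -29.2 V ≤ V_t, so take I_D = 5.69 mA.
Then V_GS = 5.32 V and V_DS = V_DD − I_D(R_D+R_S) = 19 − 5.69×1.62 = 9.78 V.
Saturation requires V_DS ≥ V_GS − V_t = 4.22 V; 9.78 ≥ 4.22 ✓.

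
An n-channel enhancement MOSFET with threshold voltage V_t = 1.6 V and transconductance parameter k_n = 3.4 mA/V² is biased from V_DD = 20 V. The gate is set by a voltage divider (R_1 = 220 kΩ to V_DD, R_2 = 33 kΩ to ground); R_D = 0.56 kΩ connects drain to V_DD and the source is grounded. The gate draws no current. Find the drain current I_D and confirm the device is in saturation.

V_G = V_DD·R_2/(R_1+R_2) = 20×33/253 = 2.61 V. With the source grounded, V_GS = V_G = 2.61 V.
Assume saturation: I_D = (k_n/2)(V_GS − V_t)² = (3.4/2)×(2.61 − 1.6)² = 1.7×1.01² = 1.73 mA.
V_DS = V_DD − I_D·R_D = 20 − 1.73×0.56 = 19 V.
Saturation requires V_DS ≥ V_GS − V_t = 1.01 V; 19 ≥ 1.01 ✓.

I_D ≈ 1.7 mA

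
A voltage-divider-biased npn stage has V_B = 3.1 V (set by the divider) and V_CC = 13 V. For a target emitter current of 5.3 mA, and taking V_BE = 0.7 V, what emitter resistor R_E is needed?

V_E = V_B − V_BE = 3.1 − 0.7 = 2.4 V.
R_E = V_E / I_E = 2.4 / 5.3 = 0.453 kΩ.

R_E ≈ 0.45 kΩ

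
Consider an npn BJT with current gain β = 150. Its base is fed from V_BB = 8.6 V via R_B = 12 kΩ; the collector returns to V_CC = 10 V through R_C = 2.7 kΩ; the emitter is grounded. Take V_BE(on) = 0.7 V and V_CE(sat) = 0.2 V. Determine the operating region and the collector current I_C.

saturation; I_C ≈ 3.6 mA

Assume active: I_B = (8.6 − 0.7)/12 = 0.658 mA, giving I_C = β·I_B = 98.8 mA.
But then V_CE = 10 − 98.8×2.7 = -257 V < V_CE(sat) = 0.2 V — impossible in the active region.
So the transistor is saturated. With V_CE = 0.2 V, I_C = (V_CC − 0.2)/R_C = 9.8/2.7 = 3.63 mA.
Check: β·I_B = 98.8 mA > I_C = 3.63 mA, confirming saturation.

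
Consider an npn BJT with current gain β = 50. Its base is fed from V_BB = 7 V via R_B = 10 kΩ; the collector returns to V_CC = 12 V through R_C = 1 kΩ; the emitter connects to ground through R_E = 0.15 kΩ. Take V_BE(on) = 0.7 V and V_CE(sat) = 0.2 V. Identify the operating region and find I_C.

Assume active: I_B = (7 − 0.7)/(10 + 51×0.15) = 0.357 mA, I_C = β·I_B = 17.8 mA.
Then V_CE = 12 − 17.8×1 − 18.2×0.15 = -8.58 V < 0.2 V — the active assumption fails.
Re-solve with V_CE = 0.2 V. KCL at the emitter: V_E/R_E = (V_BB−0.7−V_E)/R_B + (V_CC−0.2−V_E)/R_C, giving V_E = 1.6 V.
I_C = (V_CC − 0.2 − V_E)/R_C = (11.8 − 1.6)/1 = 10.2 mA.
Check: I_B = (6.3 − 1.6)/10 = 0.47 mA, and β·I_B = 23.5 mA > I_C, confirming saturation.

saturation; I_C ≈ 10 mA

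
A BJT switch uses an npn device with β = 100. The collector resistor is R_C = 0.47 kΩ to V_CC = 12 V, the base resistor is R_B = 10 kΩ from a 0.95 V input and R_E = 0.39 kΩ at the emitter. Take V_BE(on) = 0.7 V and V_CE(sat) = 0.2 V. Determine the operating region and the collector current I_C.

active; I_C ≈ 0.51 mA

Assume active. Base-emitter loop: I_B = (V_BB − V_BE)/(R_B + (β+1)R_E) = (0.95 − 0.7)/(10 + 101×0.39) = 0.00506 mA.
I_C = β·I_B = 100×0.00506 = 0.506 mA.
V_CE = V_CC − I_C·R_C − I_E·R_E = 12 − 0.506×0.47 − 0.511×0.39 = 11.6 V > V_CE(sat), so the active-region assumption holds.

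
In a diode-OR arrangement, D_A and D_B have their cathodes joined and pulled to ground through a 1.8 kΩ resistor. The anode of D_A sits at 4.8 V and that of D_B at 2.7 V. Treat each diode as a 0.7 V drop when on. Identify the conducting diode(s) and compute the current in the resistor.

Assume both conduct. Then node N would need to be at both 4.8−0.7 = 4.1 V and 2.7−0.7 = 2 V, which is impossible.
Assume only D_A conducts: V_N = 4.8 − 0.7 = 4.1 V, so I_R = 4.1/1.8 = 2.28 mA.
Check D_B: its anode-to-cathode voltage is 2.7 − 4.1 = -1.4 V < 0.7 V, so it is off. The assumption is consistent.

Only D_A conducts; I_R ≈ 2.3 mA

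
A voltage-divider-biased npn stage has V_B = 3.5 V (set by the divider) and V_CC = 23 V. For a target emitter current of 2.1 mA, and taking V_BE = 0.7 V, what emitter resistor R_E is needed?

V_E = V_B − V_BE = 3.5 − 0.7 = 2.8 V.
R_E = V_E / I_E = 2.8 / 2.1 = 1.33 kΩ.

R_E ≈ 1.3 kΩ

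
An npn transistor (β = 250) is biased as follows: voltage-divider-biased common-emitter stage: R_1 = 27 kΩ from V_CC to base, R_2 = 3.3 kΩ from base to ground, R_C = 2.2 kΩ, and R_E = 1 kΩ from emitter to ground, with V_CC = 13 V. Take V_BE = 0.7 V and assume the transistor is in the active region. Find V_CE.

Thevenize the base divider: V_Th = V_CC·R_2/(R_1+R_2) = 13×3.3/30.3 = 1.42 V, R_Th = R_1‖R_2 = 2.94 kΩ.
Base-emitter loop: V_Th = I_B·R_Th + V_BE + (β+1)I_B·R_E, so I_B = (1.42 − 0.7) / (2.94 + 251×1) = 0.00282 mA.
I_C = β·I_B = 250×0.00282 = 0.705 mA, and I_E = (β+1)I_B = 0.708 mA.
V_CE = V_CC − I_C·R_C − I_E·R_E = 13 − 0.705×2.2 − 0.708×1 = 10.7 V.
V_CE = 10.7 V > 0.2 V confirms active-region operation.

V_CE ≈ 11 V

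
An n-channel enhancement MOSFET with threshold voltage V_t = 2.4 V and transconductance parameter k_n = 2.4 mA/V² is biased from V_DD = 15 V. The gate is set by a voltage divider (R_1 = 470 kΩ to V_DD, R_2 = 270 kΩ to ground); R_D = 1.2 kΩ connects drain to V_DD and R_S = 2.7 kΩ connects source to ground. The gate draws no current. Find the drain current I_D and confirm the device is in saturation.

I_D ≈ 0.83 mA

V_G = V_DD·R_2/(R_1+R_2) = 15×270/740 = 5.47 V.
Assume saturation: I_D = (k_n/2)(V_GS − V_t)² with V_GS = V_G − I_D·R_S = 5.47 − 2.7·I_D.
Substituting gives 8.75·I_D² − 20.9·I_D + 11.3 = 0, with roots I_D = 0.83 or 1.56 mA.
The root I_D = 1.56 mA gives V_GS = 1.26 V ≤ V_t, so take I_D = 0.83 mA.
Then V_GS = 3.23 V and V_DS = V_DD − I_D(R_D+R_S) = 15 − 0.83×3.9 = 11.8 V.
Saturation requires V_DS ≥ V_GS − V_t = 0.832 V; 11.8 ≥ 0.832 ✓.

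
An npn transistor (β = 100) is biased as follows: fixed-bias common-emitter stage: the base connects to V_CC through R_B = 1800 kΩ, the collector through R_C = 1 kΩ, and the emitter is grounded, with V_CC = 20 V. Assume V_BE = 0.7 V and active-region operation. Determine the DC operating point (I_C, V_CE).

I_C ≈ 1.1 mA, V_CE ≈ 19 V

Base loop: V_CC = I_B·R_B + V_BE, so I_B = (20 − 0.7)/1800 kΩ = 0.0107 mA.
In the active region I_C = β·I_B = 100 × 0.0107 = 1.07 mA.
Collector loop: V_CE = V_CC − I_C·R_C = 20 − 1.07×1 = 18.9 V.
Since V_CE = 18.9 V > V_CE(sat) ≈ 0.2 V, the transistor is in the active region as assumed.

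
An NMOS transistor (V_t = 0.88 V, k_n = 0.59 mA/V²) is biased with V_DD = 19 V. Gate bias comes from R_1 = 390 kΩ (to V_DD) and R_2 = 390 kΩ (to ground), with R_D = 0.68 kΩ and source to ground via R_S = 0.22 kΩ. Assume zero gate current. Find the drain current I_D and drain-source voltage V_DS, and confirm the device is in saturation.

I_D ≈ 11 mA, V_DS ≈ 8.9 V

V_G = V_DD·R_2/(R_1+R_2) = 19×390/780 = 9.5 V.
Assume saturation: I_D = (k_n/2)(V_GS − V_t)² with V_GS = V_G − I_D·R_S = 9.5 − 0.22·I_D.
Substituting gives 0.0143·I_D² − 2.12·I_D + 21.9 = 0, with roots I_D = 11.2 or 137 mA.
The root I_D = 137 mA gives V_GS = -20.7 V ≤ V_t, so take I_D = 11.2 mA.
Then V_GS = 7.04 V and V_DS = V_DD − I_D(R_D+R_S) = 19 − 11.2×0.9 = 8.93 V.
Saturation requires V_DS ≥ V_GS − V_t = 6.16 V; 8.93 ≥ 6.16 ✓.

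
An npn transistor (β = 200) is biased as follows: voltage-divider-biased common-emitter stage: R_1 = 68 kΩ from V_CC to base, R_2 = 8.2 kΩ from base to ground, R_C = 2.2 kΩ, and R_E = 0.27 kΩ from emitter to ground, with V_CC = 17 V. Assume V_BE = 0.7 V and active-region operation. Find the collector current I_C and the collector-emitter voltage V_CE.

I_C ≈ 3.7 mA, V_CE ≈ 7.9 V

Thevenize the base divider: V_Th = V_CC·R_2/(R_1+R_2) = 17×8.2/76.2 = 1.83 V, R_Th = R_1‖R_2 = 7.32 kΩ.
Base-emitter loop: V_Th = I_B·R_Th + V_BE + (β+1)I_B·R_E, so I_B = (1.83 − 0.7) / (7.32 + 201×0.27) = 0.0183 mA.
I_C = β·I_B = 200×0.0183 = 3.67 mA, and I_E = (β+1)I_B = 3.69 mA.
V_CE = V_CC − I_C·R_C − I_E·R_E = 17 − 3.67×2.2 − 3.69×0.27 = 7.94 V.
V_CE = 7.94 V > 0.2 V confirms active-region operation.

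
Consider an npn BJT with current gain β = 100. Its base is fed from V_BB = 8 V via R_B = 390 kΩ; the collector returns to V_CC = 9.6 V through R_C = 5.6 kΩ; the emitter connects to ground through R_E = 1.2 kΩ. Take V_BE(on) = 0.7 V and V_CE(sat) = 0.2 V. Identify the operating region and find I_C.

Assume active: I_B = (8 − 0.7)/(390 + 101×1.2) = 0.0143 mA, I_C = β·I_B = 1.43 mA.
Then V_CE = 9.6 − 1.43×5.6 − 1.44×1.2 = -0.128 V < 0.2 V — the active assumption fails.
Re-solve with V_CE = 0.2 V. KCL at the emitter: V_E/R_E = (V_BB−0.7−V_E)/R_B + (V_CC−0.2−V_E)/R_C, giving V_E = 1.67 V.
I_C = (V_CC − 0.2 − V_E)/R_C = (9.4 − 1.67)/5.6 = 1.38 mA.
Check: I_B = (7.3 − 1.67)/390 = 0.0144 mA, and β·I_B = 1.44 mA > I_C, confirming saturation.

saturation; I_C ≈ 1.4 mA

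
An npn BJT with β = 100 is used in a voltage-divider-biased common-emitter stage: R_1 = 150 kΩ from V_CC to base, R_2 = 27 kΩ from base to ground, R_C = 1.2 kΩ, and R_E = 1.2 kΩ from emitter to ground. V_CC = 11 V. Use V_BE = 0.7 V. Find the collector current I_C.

Thevenize the base divider: V_Th = V_CC·R_2/(R_1+R_2) = 11×27/177 = 1.68 V, R_Th = R_1‖R_2 = 22.9 kΩ.
Base-emitter loop: V_Th = I_B·R_Th + V_BE + (β+1)I_B·R_E, so I_B = (1.68 − 0.7) / (22.9 + 101×1.2) = 0.00679 mA.
I_C = β·I_B = 100×0.00679 = 0.679 mA, and I_E = (β+1)I_B = 0.686 mA.
V_CE = V_CC − I_C·R_C − I_E·R_E = 11 − 0.679×1.2 − 0.686×1.2 = 9.36 V.
V_CE = 9.36 V > 0.2 V confirms active-region operation.

I_C ≈ 0.68 mA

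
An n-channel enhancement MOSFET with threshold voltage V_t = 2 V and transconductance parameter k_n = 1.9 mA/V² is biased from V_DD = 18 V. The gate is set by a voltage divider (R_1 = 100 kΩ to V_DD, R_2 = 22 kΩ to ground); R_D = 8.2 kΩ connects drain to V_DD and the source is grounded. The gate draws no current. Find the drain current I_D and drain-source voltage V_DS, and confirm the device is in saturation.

I_D ≈ 1.5 mA, V_DS ≈ 5.9 V

V_G = V_DD·R_2/(R_1+R_2) = 18×22/122 = 3.25 V. With the source grounded, V_GS = V_G = 3.25 V.
Assume saturation: I_D = (k_n/2)(V_GS − V_t)² = (1.9/2)×(3.25 − 2)² = 0.95×1.25² = 1.47 mA.
V_DS = V_DD − I_D·R_D = 18 − 1.47×8.2 = 5.91 V.
Saturation requires V_DS ≥ V_GS − V_t = 1.25 V; 5.91 ≥ 1.25 ✓.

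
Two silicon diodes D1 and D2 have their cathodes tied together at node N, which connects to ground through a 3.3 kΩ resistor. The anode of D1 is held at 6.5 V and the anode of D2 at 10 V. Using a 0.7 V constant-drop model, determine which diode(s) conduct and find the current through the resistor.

Only D2 conducts; I_R ≈ 2.8 mA

Assume both conduct. Then node N would need to be at both 6.5−0.7 = 5.8 V and 10−0.7 = 9.3 V, which is impossible.
Assume only D2 conducts: V_N = 10 − 0.7 = 9.3 V, so I_R = 9.3/3.3 = 2.82 mA.
Check D1: its anode-to-cathode voltage is 6.5 − 9.3 = -2.8 V < 0.7 V, so it is off. The assumption is consistent.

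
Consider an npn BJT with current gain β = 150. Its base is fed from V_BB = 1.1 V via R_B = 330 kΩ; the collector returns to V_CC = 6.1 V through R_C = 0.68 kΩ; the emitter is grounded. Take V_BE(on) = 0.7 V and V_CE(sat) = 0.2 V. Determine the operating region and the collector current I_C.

active; I_C ≈ 0.18 mA

Assume active. Base-emitter loop: I_B = (V_BB − V_BE)/R_B = (1.1 − 0.7)/330 = 0.00121 mA.
I_C = β·I_B = 150×0.00121 = 0.182 mA.
V_CE = V_CC − I_C·R_C = 6.1 − 0.182×0.68 = 5.98 V > V_CE(sat), so the active-region assumption holds.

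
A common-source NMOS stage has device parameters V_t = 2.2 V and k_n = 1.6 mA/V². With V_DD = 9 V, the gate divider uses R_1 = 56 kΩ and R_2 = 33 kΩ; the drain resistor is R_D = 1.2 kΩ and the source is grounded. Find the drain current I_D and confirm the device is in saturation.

V_G = V_DD·R_2/(R_1+R_2) = 9×33/89 = 3.34 V. With the source grounded, V_GS = V_G = 3.34 V.
Assume saturation: I_D = (k_n/2)(V_GS − V_t)² = (1.6/2)×(3.34 − 2.2)² = 0.8×1.14² = 1.03 mA.
V_DS = V_DD − I_D·R_D = 9 − 1.03×1.2 = 7.76 V.
Saturation requires V_DS ≥ V_GS − V_t = 1.14 V; 7.76 ≥ 1.14 ✓.

I_D ≈ 1 mA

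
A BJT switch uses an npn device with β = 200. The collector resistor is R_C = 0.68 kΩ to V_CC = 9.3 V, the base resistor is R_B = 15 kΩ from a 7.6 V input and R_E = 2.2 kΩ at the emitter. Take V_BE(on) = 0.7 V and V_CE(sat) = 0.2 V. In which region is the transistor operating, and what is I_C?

active; I_C ≈ 3 mA

Assume active. Base-emitter loop: I_B = (V_BB − V_BE)/(R_B + (β+1)R_E) = (7.6 − 0.7)/(15 + 201×2.2) = 0.0151 mA.
I_C = β·I_B = 200×0.0151 = 3.02 mA.
V_CE = V_CC − I_C·R_C − I_E·R_E = 9.3 − 3.02×0.68 − 3.03×2.2 = 0.574 V > V_CE(sat), so the active-region assumption holds.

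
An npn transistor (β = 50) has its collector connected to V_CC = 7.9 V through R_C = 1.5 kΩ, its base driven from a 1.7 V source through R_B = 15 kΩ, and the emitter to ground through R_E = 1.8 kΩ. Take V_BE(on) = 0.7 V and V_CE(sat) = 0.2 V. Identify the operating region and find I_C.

Assume active. Base-emitter loop: I_B = (V_BB − V_BE)/(R_B + (β+1)R_E) = (1.7 − 0.7)/(15 + 51×1.8) = 0.00936 mA.
I_C = β·I_B = 50×0.00936 = 0.468 mA.
V_CE = V_CC − I_C·R_C − I_E·R_E = 7.9 − 0.468×1.5 − 0.478×1.8 = 6.34 V > V_CE(sat), so the active-region assumption holds.

active; I_C ≈ 0.47 mA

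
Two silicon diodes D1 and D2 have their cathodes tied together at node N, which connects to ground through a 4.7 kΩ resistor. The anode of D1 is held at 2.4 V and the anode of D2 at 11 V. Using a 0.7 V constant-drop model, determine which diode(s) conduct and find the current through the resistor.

Only D2 conducts; I_R ≈ 2.2 mA

Assume both conduct. Then node N would need to be at both 2.4−0.7 = 1.7 V and 11−0.7 = 10.3 V, which is impossible.
Assume only D2 conducts: V_N = 11 − 0.7 = 10.3 V, so I_R = 10.3/4.7 = 2.19 mA.
Check D1: its anode-to-cathode voltage is 2.4 − 10.3 = -7.9 V < 0.7 V, so it is off. The assumption is consistent.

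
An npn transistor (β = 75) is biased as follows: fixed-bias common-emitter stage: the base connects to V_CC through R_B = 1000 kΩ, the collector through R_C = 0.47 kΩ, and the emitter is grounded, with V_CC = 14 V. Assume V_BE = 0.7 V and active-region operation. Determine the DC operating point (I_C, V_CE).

I_C ≈ 1 mA, V_CE ≈ 14 V

Base loop: V_CC = I_B·R_B + V_BE, so I_B = (14 − 0.7)/1000 kΩ = 0.0133 mA.
In the active region I_C = β·I_B = 75 × 0.0133 = 0.998 mA.
Collector loop: V_CE = V_CC − I_C·R_C = 14 − 0.998×0.47 = 13.5 V.
Since V_CE = 13.5 V > V_CE(sat) ≈ 0.2 V, the transistor is in the active region as assumed.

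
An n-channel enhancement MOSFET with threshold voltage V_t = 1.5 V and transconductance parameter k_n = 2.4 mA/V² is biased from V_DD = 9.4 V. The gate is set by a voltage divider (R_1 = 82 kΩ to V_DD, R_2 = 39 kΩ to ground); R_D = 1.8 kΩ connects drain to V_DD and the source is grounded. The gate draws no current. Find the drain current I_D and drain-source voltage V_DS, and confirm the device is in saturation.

I_D ≈ 2.8 mA, V_DS ≈ 4.3 V

V_G = V_DD·R_2/(R_1+R_2) = 9.4×39/121 = 3.03 V. With the source grounded, V_GS = V_G = 3.03 V.
Assume saturation: I_D = (k_n/2)(V_GS − V_t)² = (2.4/2)×(3.03 − 1.5)² = 1.2×1.53² = 2.81 mA.
V_DS = V_DD − I_D·R_D = 9.4 − 2.81×1.8 = 4.35 V.
Saturation requires V_DS ≥ V_GS − V_t = 1.53 V; 4.35 ≥ 1.53 ✓.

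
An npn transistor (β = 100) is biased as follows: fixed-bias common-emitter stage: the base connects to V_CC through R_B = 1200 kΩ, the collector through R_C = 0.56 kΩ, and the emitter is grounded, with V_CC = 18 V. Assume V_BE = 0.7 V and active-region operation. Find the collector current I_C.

Base loop: V_CC = I_B·R_B + V_BE, so I_B = (18 − 0.7)/1200 kΩ = 0.0144 mA.
In the active region I_C = β·I_B = 100 × 0.0144 = 1.44 mA.
Collector loop: V_CE = V_CC − I_C·R_C = 18 − 1.44×0.56 = 17.2 V.
Since V_CE = 17.2 V > V_CE(sat) ≈ 0.2 V, the transistor is in the active region as assumed.

I_C ≈ 1.4 mA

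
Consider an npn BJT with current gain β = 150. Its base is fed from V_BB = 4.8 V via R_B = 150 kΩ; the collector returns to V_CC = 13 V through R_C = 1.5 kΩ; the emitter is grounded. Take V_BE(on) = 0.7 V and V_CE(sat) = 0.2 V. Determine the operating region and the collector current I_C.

active; I_C ≈ 4.1 mA

Assume active. Base-emitter loop: I_B = (V_BB − V_BE)/R_B = (4.8 − 0.7)/150 = 0.0273 mA.
I_C = β·I_B = 150×0.0273 = 4.1 mA.
V_CE = V_CC − I_C·R_C = 13 − 4.1×1.5 = 6.85 V > V_CE(sat), so the active-region assumption holds.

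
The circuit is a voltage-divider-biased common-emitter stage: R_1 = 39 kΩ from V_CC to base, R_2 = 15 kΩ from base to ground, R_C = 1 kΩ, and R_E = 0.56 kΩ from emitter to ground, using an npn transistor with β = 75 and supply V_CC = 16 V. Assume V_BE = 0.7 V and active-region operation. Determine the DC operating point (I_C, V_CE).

Thevenize the base divider: V_Th = V_CC·R_2/(R_1+R_2) = 16×15/54 = 4.44 V, R_Th = R_1‖R_2 = 10.8 kΩ.
Base-emitter loop: V_Th = I_B·R_Th + V_BE + (β+1)I_B·R_E, so I_B = (4.44 − 0.7) / (10.8 + 76×0.56) = 0.0701 mA.
I_C = β·I_B = 75×0.0701 = 5.26 mA, and I_E = (β+1)I_B = 5.33 mA.
V_CE = V_CC − I_C·R_C − I_E·R_E = 16 − 5.26×1 − 5.33×0.56 = 7.76 V.
V_CE = 7.76 V > 0.2 V confirms active-region operation.

I_C ≈ 5.3 mA, V_CE ≈ 7.8 V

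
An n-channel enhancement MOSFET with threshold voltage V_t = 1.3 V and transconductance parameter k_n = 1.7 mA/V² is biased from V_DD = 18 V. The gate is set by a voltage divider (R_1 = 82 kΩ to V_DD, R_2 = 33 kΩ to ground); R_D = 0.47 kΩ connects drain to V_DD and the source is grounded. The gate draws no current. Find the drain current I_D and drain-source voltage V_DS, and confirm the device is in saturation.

I_D ≈ 13 mA, V_DS ≈ 12 V

V_G = V_DD·R_2/(R_1+R_2) = 18×33/115 = 5.17 V. With the source grounded, V_GS = V_G = 5.17 V.
Assume saturation: I_D = (k_n/2)(V_GS − V_t)² = (1.7/2)×(5.17 − 1.3)² = 0.85×3.87² = 12.7 mA.
V_DS = V_DD − I_D·R_D = 18 − 12.7×0.47 = 12 V.
Saturation requires V_DS ≥ V_GS − V_t = 3.87 V; 12 ≥ 3.87 ✓.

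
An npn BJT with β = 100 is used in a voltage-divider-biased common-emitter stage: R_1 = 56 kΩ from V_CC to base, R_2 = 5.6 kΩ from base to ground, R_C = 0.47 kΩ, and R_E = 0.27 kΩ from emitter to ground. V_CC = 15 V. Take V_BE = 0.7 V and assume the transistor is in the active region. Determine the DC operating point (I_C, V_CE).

I_C ≈ 2.1 mA, V_CE ≈ 13 V

Thevenize the base divider: V_Th = V_CC·R_2/(R_1+R_2) = 15×5.6/61.6 = 1.36 V, R_Th = R_1‖R_2 = 5.09 kΩ.
Base-emitter loop: V_Th = I_B·R_Th + V_BE + (β+1)I_B·R_E, so I_B = (1.36 − 0.7) / (5.09 + 101×0.27) = 0.0205 mA.
I_C = β·I_B = 100×0.0205 = 2.05 mA, and I_E = (β+1)I_B = 2.07 mA.
V_CE = V_CC − I_C·R_C − I_E·R_E = 15 − 2.05×0.47 − 2.07×0.27 = 13.5 V.
V_CE = 13.5 V > 0.2 V confirms active-region operation.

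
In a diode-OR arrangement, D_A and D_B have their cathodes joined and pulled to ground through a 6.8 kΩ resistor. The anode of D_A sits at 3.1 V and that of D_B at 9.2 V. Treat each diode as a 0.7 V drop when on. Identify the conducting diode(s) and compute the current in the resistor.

Assume both conduct. Then node N would need to be at both 3.1−0.7 = 2.4 V and 9.2−0.7 = 8.5 V, which is impossible.
Assume only D_B conducts: V_N = 9.2 − 0.7 = 8.5 V, so I_R = 8.5/6.8 = 1.25 mA.
Check D_A: its anode-to-cathode voltage is 3.1 − 8.5 = -5.4 V < 0.7 V, so it is off. The assumption is consistent.

Only D_B conducts; I_R ≈ 1.2 mA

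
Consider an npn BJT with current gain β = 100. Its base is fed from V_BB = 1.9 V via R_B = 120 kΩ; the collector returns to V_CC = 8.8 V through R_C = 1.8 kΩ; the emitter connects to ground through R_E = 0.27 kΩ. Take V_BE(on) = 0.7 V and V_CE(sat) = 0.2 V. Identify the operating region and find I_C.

Assume active. Base-emitter loop: I_B = (V_BB − V_BE)/(R_B + (β+1)R_E) = (1.9 − 0.7)/(120 + 101×0.27) = 0.00815 mA.
I_C = β·I_B = 100×0.00815 = 0.815 mA.
V_CE = V_CC − I_C·R_C − I_E·R_E = 8.8 − 0.815×1.8 − 0.823×0.27 = 7.11 V > V_CE(sat), so the active-region assumption holds.

active; I_C ≈ 0.81 mA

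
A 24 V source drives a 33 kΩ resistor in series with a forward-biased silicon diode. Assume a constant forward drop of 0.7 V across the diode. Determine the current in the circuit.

I ≈ 0.71 mA

KVL around the loop: 24 = V_D + I·R = 0.7 + I × 33 kΩ.
So I = (24 − 0.7) / 33 kΩ = 23.3 / 33 = 0.706 mA.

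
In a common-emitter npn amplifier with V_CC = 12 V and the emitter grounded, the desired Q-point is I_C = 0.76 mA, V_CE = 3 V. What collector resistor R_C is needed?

R_C ≈ 12 kΩ

Collector loop: V_CC = I_C·R_C + V_CE.
R_C = (V_CC − V_CE)/I_C = (12 − 3)/0.76 = 11.8 kΩ.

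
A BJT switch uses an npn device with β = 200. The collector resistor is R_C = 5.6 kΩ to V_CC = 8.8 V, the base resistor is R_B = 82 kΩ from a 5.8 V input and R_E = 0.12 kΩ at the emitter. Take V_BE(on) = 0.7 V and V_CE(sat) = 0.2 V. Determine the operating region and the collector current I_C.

saturation; I_C ≈ 1.5 mA

Assume active: I_B = (5.8 − 0.7)/(82 + 201×0.12) = 0.0481 mA, I_C = β·I_B = 9.61 mA.
Then V_CE = 8.8 − 9.61×5.6 − 9.66×0.12 = -46.2 V < 0.2 V — the active assumption fails.
Re-solve with V_CE = 0.2 V. KCL at the emitter: V_E/R_E = (V_BB−0.7−V_E)/R_B + (V_CC−0.2−V_E)/R_C, giving V_E = 0.187 V.
I_C = (V_CC − 0.2 − V_E)/R_C = (8.6 − 0.187)/5.6 = 1.5 mA.
Check: I_B = (5.1 − 0.187)/82 = 0.0599 mA, and β·I_B = 12 mA > I_C, confirming saturation.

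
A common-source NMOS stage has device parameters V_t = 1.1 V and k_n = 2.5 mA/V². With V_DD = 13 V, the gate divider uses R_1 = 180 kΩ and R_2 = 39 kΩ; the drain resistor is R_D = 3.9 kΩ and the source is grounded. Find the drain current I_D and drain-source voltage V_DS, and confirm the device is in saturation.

I_D ≈ 1.8 mA, V_DS ≈ 5.8 V

V_G = V_DD·R_2/(R_1+R_2) = 13×39/219 = 2.32 V. With the source grounded, V_GS = V_G = 2.32 V.
Assume saturation: I_D = (k_n/2)(V_GS − V_t)² = (2.5/2)×(2.32 − 1.1)² = 1.25×1.22² = 1.85 mA.
V_DS = V_DD − I_D·R_D = 13 − 1.85×3.9 = 5.8 V.
Saturation requires V_DS ≥ V_GS − V_t = 1.22 V; 5.8 ≥ 1.22 ✓.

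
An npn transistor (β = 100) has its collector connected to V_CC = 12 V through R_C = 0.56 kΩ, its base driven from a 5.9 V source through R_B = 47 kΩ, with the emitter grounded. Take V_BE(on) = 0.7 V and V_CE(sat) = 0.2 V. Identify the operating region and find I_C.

Assume active. Base-emitter loop: I_B = (V_BB − V_BE)/R_B = (5.9 − 0.7)/47 = 0.111 mA.
I_C = β·I_B = 100×0.111 = 11.1 mA.
V_CE = V_CC − I_C·R_C = 12 − 11.1×0.56 = 5.8 V > V_CE(sat), so the active-region assumption holds.

active; I_C ≈ 11 mA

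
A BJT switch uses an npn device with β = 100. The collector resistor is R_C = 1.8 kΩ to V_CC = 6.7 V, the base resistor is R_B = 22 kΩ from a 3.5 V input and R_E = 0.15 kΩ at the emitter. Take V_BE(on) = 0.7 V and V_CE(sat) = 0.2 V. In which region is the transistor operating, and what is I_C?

Assume active: I_B = (3.5 − 0.7)/(22 + 101×0.15) = 0.0754 mA, I_C = β·I_B = 7.54 mA.
Then V_CE = 6.7 − 7.54×1.8 − 7.61×0.15 = -8.01 V < 0.2 V — the active assumption fails.
Re-solve with V_CE = 0.2 V. KCL at the emitter: V_E/R_E = (V_BB−0.7−V_E)/R_B + (V_CC−0.2−V_E)/R_C, giving V_E = 0.514 V.
I_C = (V_CC − 0.2 − V_E)/R_C = (6.5 − 0.514)/1.8 = 3.33 mA.
Check: I_B = (2.8 − 0.514)/22 = 0.104 mA, and β·I_B = 10.4 mA > I_C, confirming saturation.

saturation; I_C ≈ 3.3 mA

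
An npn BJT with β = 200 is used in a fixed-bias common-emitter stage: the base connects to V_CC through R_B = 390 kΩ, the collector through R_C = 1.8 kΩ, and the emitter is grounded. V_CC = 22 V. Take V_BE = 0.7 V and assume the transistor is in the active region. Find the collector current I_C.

I_C ≈ 11 mA

Base loop: V_CC = I_B·R_B + V_BE, so I_B = (22 − 0.7)/390 kΩ = 0.0546 mA.
In the active region I_C = β·I_B = 200 × 0.0546 = 10.9 mA.
Collector loop: V_CE = V_CC − I_C·R_C = 22 − 10.9×1.8 = 2.34 V.
Since V_CE = 2.34 V > V_CE(sat) ≈ 0.2 V, the transistor is in the active region as assumed.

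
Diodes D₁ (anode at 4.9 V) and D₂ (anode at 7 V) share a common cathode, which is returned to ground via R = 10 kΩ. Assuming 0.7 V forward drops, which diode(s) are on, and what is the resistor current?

Only D₂ conducts; I_R ≈ 0.63 mA

Assume both conduct. Then node N would need to be at both 4.9−0.7 = 4.2 V and 7−0.7 = 6.3 V, which is impossible.
Assume only D₂ conducts: V_N = 7 − 0.7 = 6.3 V, so I_R = 6.3/10 = 0.63 mA.
Check D₁: its anode-to-cathode voltage is 4.9 − 6.3 = -1.4 V < 0.7 V, so it is off. The assumption is consistent.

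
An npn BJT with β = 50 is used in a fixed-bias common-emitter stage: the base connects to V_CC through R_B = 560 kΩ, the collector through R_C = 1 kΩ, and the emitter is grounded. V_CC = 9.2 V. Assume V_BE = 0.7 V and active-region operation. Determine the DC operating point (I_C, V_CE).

Base loop: V_CC = I_B·R_B + V_BE, so I_B = (9.2 − 0.7)/560 kΩ = 0.0152 mA.
In the active region I_C = β·I_B = 50 × 0.0152 = 0.759 mA.
Collector loop: V_CE = V_CC − I_C·R_C = 9.2 − 0.759×1 = 8.44 V.
Since V_CE = 8.44 V > V_CE(sat) ≈ 0.2 V, the transistor is in the active region as assumed.

I_C ≈ 0.76 mA, V_CE ≈ 8.4 V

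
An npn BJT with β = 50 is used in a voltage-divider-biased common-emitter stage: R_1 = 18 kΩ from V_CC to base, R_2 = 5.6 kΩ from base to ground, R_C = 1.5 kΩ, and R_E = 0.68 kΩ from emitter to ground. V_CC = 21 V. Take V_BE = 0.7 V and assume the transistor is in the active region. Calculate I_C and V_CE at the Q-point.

Thevenize the base divider: V_Th = V_CC·R_2/(R_1+R_2) = 21×5.6/23.6 = 4.98 V, R_Th = R_1‖R_2 = 4.27 kΩ.
Base-emitter loop: V_Th = I_B·R_Th + V_BE + (β+1)I_B·R_E, so I_B = (4.98 − 0.7) / (4.27 + 51×0.68) = 0.11 mA.
I_C = β·I_B = 50×0.11 = 5.5 mA, and I_E = (β+1)I_B = 5.61 mA.
V_CE = V_CC − I_C·R_C − I_E·R_E = 21 − 5.5×1.5 − 5.61×0.68 = 8.94 V.
V_CE = 8.94 V > 0.2 V confirms active-region operation.

I_C ≈ 5.5 mA, V_CE ≈ 8.9 V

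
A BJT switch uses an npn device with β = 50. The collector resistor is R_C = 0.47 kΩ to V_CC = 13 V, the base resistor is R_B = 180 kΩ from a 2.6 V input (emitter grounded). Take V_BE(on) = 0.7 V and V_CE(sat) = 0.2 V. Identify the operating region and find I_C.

active; I_C ≈ 0.53 mA

Assume active. Base-emitter loop: I_B = (V_BB − V_BE)/R_B = (2.6 − 0.7)/180 = 0.0106 mA.
I_C = β·I_B = 50×0.0106 = 0.528 mA.
V_CE = V_CC − I_C·R_C = 13 − 0.528×0.47 = 12.8 V > V_CE(sat), so the active-region assumption holds.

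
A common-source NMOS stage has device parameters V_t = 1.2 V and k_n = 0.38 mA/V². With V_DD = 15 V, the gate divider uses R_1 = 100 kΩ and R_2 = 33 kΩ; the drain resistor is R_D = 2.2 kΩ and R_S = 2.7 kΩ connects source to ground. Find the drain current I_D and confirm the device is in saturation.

V_G = V_DD·R_2/(R_1+R_2) = 15×33/133 = 3.72 V.
Assume saturation: I_D = (k_n/2)(V_GS − V_t)² with V_GS = V_G − I_D·R_S = 3.72 − 2.7·I_D.
Substituting gives 1.39·I_D² − 3.59·I_D + 1.21 = 0, with roots I_D = 0.398 or 2.19 mA.
The root I_D = 2.19 mA gives V_GS = -2.2 V ≤ V_t, so take I_D = 0.398 mA.
Then V_GS = 2.65 V and V_DS = V_DD − I_D(R_D+R_S) = 15 − 0.398×4.9 = 13 V.
Saturation requires V_DS ≥ V_GS − V_t = 1.45 V; 13 ≥ 1.45 ✓.

I_D ≈ 0.4 mA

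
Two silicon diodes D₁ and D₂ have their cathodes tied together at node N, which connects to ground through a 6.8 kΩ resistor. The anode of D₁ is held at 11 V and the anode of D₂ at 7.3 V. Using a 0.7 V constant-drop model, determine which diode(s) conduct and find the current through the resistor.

Assume both conduct. Then node N would need to be at both 11−0.7 = 10.3 V and 7.3−0.7 = 6.6 V, which is impossible.
Assume only D₁ conducts: V_N = 11 − 0.7 = 10.3 V, so I_R = 10.3/6.8 = 1.51 mA.
Check D₂: its anode-to-cathode voltage is 7.3 − 10.3 = -3 V < 0.7 V, so it is off. The assumption is consistent.

Only D₁ conducts; I_R ≈ 1.5 mA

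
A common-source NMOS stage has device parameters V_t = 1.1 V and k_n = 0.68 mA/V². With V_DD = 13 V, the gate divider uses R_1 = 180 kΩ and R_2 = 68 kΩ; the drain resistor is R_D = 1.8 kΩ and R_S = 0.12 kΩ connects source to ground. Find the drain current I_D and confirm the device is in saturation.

I_D ≈ 1.7 mA

V_G = V_DD·R_2/(R_1+R_2) = 13×68/248 = 3.56 V.
Assume saturation: I_D = (k_n/2)(V_GS − V_t)² with V_GS = V_G − I_D·R_S = 3.56 − 0.12·I_D.
Substituting gives 0.0049·I_D² − 1.2·I_D + 2.07 = 0, with roots I_D = 1.73 or 244 mA.
The root I_D = 244 mA gives V_GS = -25.7 V ≤ V_t, so take I_D = 1.73 mA.
Then V_GS = 3.36 V and V_DS = V_DD − I_D(R_D+R_S) = 13 − 1.73×1.92 = 9.68 V.
Saturation requires V_DS ≥ V_GS − V_t = 2.26 V; 9.68 ≥ 2.26 ✓.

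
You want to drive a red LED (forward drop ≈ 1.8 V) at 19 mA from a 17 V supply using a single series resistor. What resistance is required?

The resistor drops V_S − V_D = 17 − 1.8 = 15.2 V at 19 mA.
R = 15.2 V / 19 mA = 0.8 kΩ.

R ≈ 0.8 kΩ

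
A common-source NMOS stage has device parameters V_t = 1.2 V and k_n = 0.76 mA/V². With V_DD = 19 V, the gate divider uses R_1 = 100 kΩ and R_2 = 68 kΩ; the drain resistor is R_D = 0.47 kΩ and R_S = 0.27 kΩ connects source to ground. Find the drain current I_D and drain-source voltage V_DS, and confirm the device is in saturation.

V_G = V_DD·R_2/(R_1+R_2) = 19×68/168 = 7.69 V.
Assume saturation: I_D = (k_n/2)(V_GS − V_t)² with V_GS = V_G − I_D·R_S = 7.69 − 0.27·I_D.
Substituting gives 0.0277·I_D² − 2.33·I_D + 16 = 0, with roots I_D = 7.54 or 76.6 mA.
The root I_D = 76.6 mA gives V_GS = -13 V ≤ V_t, so take I_D = 7.54 mA.
Then V_GS = 5.65 V and V_DS = V_DD − I_D(R_D+R_S) = 19 − 7.54×0.74 = 13.4 V.
Saturation requires V_DS ≥ V_GS − V_t = 4.45 V; 13.4 ≥ 4.45 ✓.

I_D ≈ 7.5 mA, V_DS ≈ 13 V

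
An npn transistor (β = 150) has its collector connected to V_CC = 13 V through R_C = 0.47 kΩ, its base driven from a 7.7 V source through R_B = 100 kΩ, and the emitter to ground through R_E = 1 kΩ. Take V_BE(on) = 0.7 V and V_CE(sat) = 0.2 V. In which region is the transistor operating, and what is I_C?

Assume active. Base-emitter loop: I_B = (V_BB − V_BE)/(R_B + (β+1)R_E) = (7.7 − 0.7)/(100 + 151×1) = 0.0279 mA.
I_C = β·I_B = 150×0.0279 = 4.18 mA.
V_CE = V_CC − I_C·R_C − I_E·R_E = 13 − 4.18×0.47 − 4.21×1 = 6.82 V > V_CE(sat), so the active-region assumption holds.

active; I_C ≈ 4.2 mA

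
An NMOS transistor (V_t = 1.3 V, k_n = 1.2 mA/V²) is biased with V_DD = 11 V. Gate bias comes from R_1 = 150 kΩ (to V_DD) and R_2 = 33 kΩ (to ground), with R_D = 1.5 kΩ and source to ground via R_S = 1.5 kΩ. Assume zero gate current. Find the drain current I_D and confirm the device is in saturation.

V_G = V_DD·R_2/(R_1+R_2) = 11×33/183 = 1.98 V.
Assume saturation: I_D = (k_n/2)(V_GS − V_t)² with V_GS = V_G − I_D·R_S = 1.98 − 1.5·I_D.
Substituting gives 1.35·I_D² − 2.23·I_D + 0.28 = 0, with roots I_D = 0.137 or 1.52 mA.
The root I_D = 1.52 mA gives V_GS = -0.289 V ≤ V_t, so take I_D = 0.137 mA.
Then V_GS = 1.78 V and V_DS = V_DD − I_D(R_D+R_S) = 11 − 0.137×3 = 10.6 V.
Saturation requires V_DS ≥ V_GS − V_t = 0.478 V; 10.6 ≥ 0.478 ✓.

I_D ≈ 0.14 mA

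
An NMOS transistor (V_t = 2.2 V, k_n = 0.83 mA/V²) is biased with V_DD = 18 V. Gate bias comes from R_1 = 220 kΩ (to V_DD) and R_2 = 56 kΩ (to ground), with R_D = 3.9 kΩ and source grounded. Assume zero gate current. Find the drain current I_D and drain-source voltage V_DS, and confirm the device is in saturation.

I_D ≈ 0.88 mA, V_DS ≈ 15 V

V_G = V_DD·R_2/(R_1+R_2) = 18×56/276 = 3.65 V. With the source grounded, V_GS = V_G = 3.65 V.
Assume saturation: I_D = (k_n/2)(V_GS − V_t)² = (0.83/2)×(3.65 − 2.2)² = 0.415×1.45² = 0.875 mA.
V_DS = V_DD − I_D·R_D = 18 − 0.875×3.9 = 14.6 V.
Saturation requires V_DS ≥ V_GS − V_t = 1.45 V; 14.6 ≥ 1.45 ✓.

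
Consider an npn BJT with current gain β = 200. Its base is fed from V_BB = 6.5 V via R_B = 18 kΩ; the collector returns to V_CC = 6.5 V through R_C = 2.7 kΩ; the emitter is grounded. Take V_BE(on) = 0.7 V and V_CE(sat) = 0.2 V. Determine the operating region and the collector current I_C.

saturation; I_C ≈ 2.3 mA

Assume active: I_B = (6.5 − 0.7)/18 = 0.322 mA, giving I_C = β·I_B = 64.4 mA.
But then V_CE = 6.5 − 64.4×2.7 = -168 V < V_CE(sat) = 0.2 V — impossible in the active region.
So the transistor is saturated. With V_CE = 0.2 V, I_C = (V_CC − 0.2)/R_C = 6.3/2.7 = 2.33 mA.
Check: β·I_B = 64.4 mA > I_C = 2.33 mA, confirming saturation.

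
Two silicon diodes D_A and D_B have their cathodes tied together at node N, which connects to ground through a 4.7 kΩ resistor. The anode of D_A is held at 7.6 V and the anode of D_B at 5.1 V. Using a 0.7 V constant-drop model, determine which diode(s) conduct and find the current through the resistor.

Only D_A conducts; I_R ≈ 1.5 mA

Assume both conduct. Then node N would need to be at both 7.6−0.7 = 6.9 V and 5.1−0.7 = 4.4 V, which is impossible.
Assume only D_A conducts: V_N = 7.6 − 0.7 = 6.9 V, so I_R = 6.9/4.7 = 1.47 mA.
Check D_B: its anode-to-cathode voltage is 5.1 − 6.9 = -1.8 V < 0.7 V, so it is off. The assumption is consistent.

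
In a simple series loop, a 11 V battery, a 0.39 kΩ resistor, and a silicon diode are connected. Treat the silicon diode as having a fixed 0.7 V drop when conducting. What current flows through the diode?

I ≈ 26 mA

KVL around the loop: 11 = V_D + I·R = 0.7 + I × 0.39 kΩ.
So I = (11 − 0.7) / 0.39 kΩ = 10.3 / 0.39 = 26.4 mA.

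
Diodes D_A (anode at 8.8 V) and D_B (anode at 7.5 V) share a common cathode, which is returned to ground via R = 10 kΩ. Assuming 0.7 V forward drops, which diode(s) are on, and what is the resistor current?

Only D_A conducts; I_R ≈ 0.81 mA

Assume both conduct. Then node N would need to be at both 8.8−0.7 = 8.1 V and 7.5−0.7 = 6.8 V, which is impossible.
Assume only D_A conducts: V_N = 8.8 − 0.7 = 8.1 V, so I_R = 8.1/10 = 0.81 mA.
Check D_B: its anode-to-cathode voltage is 7.5 − 8.1 = -0.6 V < 0.7 V, so it is off. The assumption is consistent.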